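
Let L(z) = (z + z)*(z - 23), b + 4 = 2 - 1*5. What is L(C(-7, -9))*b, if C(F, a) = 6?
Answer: 1428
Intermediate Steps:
b = -7 (b = -4 + (2 - 1*5) = -4 + (2 - 5) = -4 - 3 = -7)
L(z) = 2*z*(-23 + z) (L(z) = (2*z)*(-23 + z) = 2*z*(-23 + z))
L(C(-7, -9))*b = (2*6*(-23 + 6))*(-7) = (2*6*(-17))*(-7) = -204*(-7) = 1428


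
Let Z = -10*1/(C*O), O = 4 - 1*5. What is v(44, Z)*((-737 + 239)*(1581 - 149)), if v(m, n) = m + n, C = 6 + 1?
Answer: -226777248/7 ≈ -3.2397e+7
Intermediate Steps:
C = 7
O = -1 (O = 4 - 5 = -1)
Z = 10/7 (Z = -10/(7*(-1)) = -10/(-7) = -10*(-⅐) = 10/7 ≈ 1.4286)
v(44, Z)*((-737 + 239)*(1581 - 149)) = (44 + 10/7)*((-737 + 239)*(1581 - 149)) = 318*(-498*1432)/7 = (318/7)*(-713136) = -226777248/7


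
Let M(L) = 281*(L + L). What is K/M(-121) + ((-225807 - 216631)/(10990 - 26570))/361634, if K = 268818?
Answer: -34421813752411/8707745306260 ≈ -3.9530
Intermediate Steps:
M(L) = 562*L (M(L) = 281*(2*L) = 562*L)
K/M(-121) + ((-225807 - 216631)/(10990 - 26570))/361634 = 268818/((562*(-121))) + ((-225807 - 216631)/(10990 - 26570))/361634 = 268818/(-68002) - 442438/(-15580)*(1/361634) = 268818*(-1/68002) - 442438*(-1/15580)*(1/361634) = -12219/3091 + (221219/7790)*(1/361634) = -12219/3091 + 221219/2817128860 = -34421813752411/8707745306260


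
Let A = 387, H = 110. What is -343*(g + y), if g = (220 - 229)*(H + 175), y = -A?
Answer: 1012536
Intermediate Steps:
y = -387 (y = -1*387 = -387)
g = -2565 (g = (220 - 229)*(110 + 175) = -9*285 = -2565)
-343*(g + y) = -343*(-2565 - 387) = -343*(-2952) = 1012536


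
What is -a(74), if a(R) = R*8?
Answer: -592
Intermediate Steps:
a(R) = 8*R
-a(74) = -8*74 = -1*592 = -592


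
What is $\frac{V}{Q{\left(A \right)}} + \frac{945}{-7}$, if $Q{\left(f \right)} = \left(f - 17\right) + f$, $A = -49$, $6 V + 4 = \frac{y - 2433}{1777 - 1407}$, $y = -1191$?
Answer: $- \frac{8615099}{63825} \approx -134.98$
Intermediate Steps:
$V = - \frac{1276}{555}$ ($V = - \frac{2}{3} + \frac{\left(-1191 - 2433\right) \frac{1}{1777 - 1407}}{6} = - \frac{2}{3} + \frac{\left(-3624\right) \frac{1}{370}}{6} = - \frac{2}{3} + \frac{1}{6} \left(- \frac{1812}{185}\right) = - \frac{2}{3} - \frac{302}{185} = - \frac{1276}{555} \approx -2.2991$)
$Q{\left(f \right)} = -17 + 2 f$ ($Q{\left(f \right)} = \left(-17 + f\right) + f = -17 + 2 f$)
$\frac{V}{Q{\left(A \right)}} + \frac{945}{-7} = - \frac{1276}{555 \left(-17 + 2 \left(-49\right)\right)} + \frac{945}{-7} = - \frac{1276}{555 \left(-17 - 98\right)} + 945 \left(- \frac{1}{7}\right) = - \frac{1276}{555 \left(-115\right)} - 135 = \left(- \frac{1276}{555}\right) \left(- \frac{1}{115}\right) - 135 = \frac{1276}{63825} - 135 = - \frac{8615099}{63825}$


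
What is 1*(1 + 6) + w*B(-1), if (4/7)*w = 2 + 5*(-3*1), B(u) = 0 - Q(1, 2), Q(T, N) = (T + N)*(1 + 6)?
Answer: 1939/4 ≈ 484.75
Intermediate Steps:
Q(T, N) = 7*N + 7*T (Q(T, N) = (N + T)*7 = 7*N + 7*T)
B(u) = -21 (B(u) = 0 - (7*2 + 7*1) = 0 - (14 + 7) = 0 - 1*21 = 0 - 21 = -21)
w = -91/4 (w = 7*(2 + 5*(-3*1))/4 = 7*(2 + 5*(-3))/4 = 7*(2 - 15)/4 = (7/4)*(-13) = -91/4 ≈ -22.750)
1*(1 + 6) + w*B(-1) = 1*(1 + 6) - 91/4*(-21) = 1*7 + 1911/4 = 7 + 1911/4 = 1939/4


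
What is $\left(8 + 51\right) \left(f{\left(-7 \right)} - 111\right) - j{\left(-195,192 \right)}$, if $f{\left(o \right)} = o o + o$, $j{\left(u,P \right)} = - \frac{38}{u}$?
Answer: $- \frac{793883}{195} \approx -4071.2$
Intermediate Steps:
$f{\left(o \right)} = o + o^{2}$ ($f{\left(o \right)} = o^{2} + o = o + o^{2}$)
$\left(8 + 51\right) \left(f{\left(-7 \right)} - 111\right) - j{\left(-195,192 \right)} = \left(8 + 51\right) \left(- 7 \left(1 - 7\right) - 111\right) - - \frac{38}{-195} = 59 \left(\left(-7\right) \left(-6\right) - 111\right) - \left(-38\right) \left(- \frac{1}{195}\right) = 59 \left(42 - 111\right) - \frac{38}{195} = 59 \left(-69\right) - \frac{38}{195} = -4071 - \frac{38}{195} = - \frac{793883}{195}$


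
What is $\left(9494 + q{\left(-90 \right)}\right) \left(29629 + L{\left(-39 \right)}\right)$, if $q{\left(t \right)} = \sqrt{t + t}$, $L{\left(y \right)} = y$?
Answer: $280927460 + 177540 i \sqrt{5} \approx 2.8093 \cdot 10^{8} + 3.9699 \cdot 10^{5} i$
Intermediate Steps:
$q{\left(t \right)} = \sqrt{2} \sqrt{t}$ ($q{\left(t \right)} = \sqrt{2 t} = \sqrt{2} \sqrt{t}$)
$\left(9494 + q{\left(-90 \right)}\right) \left(29629 + L{\left(-39 \right)}\right) = \left(9494 + \sqrt{2} \sqrt{-90}\right) \left(29629 - 39\right) = \left(9494 + \sqrt{2} \cdot 3 i \sqrt{10}\right) 29590 = \left(9494 + 6 i \sqrt{5}\right) 29590 = 280927460 + 177540 i \sqrt{5}$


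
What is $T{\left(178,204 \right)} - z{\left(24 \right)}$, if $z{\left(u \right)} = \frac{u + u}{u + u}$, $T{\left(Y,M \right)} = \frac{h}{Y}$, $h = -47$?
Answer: $- \frac{225}{178} \approx -1.264$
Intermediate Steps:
$T{\left(Y,M \right)} = - \frac{47}{Y}$
$z{\left(u \right)} = 1$ ($z{\left(u \right)} = \frac{2 u}{2 u} = 2 u \frac{1}{2 u} = 1$)
$T{\left(178,204 \right)} - z{\left(24 \right)} = - \frac{47}{178} - 1 = - \frac{225}{178}$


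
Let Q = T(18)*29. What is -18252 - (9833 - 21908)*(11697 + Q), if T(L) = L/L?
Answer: 141573198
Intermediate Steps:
T(L) = 1
Q = 29 (Q = 1*29 = 29)
-18252 - (9833 - 21908)*(11697 + Q) = -18252 - (9833 - 21908)*(11697 + 29) = -18252 - (-12075)*11726 = -18252 - 1*(-141591450) = -18252 + 141591450 = 141573198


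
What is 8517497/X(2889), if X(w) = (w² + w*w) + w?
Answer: 8517497/16695531 ≈ 0.51017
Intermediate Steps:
X(w) = w + 2*w² (X(w) = (w² + w²) + w = 2*w² + w = w + 2*w²)
8517497/X(2889) = 8517497/((2889*(1 + 2*2889))) = 8517497/((2889*(1 + 5778))) = 8517497/((2889*5779)) = 8517497/16695531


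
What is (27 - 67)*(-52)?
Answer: 2080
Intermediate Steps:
(27 - 67)*(-52) = -40*(-52) = 2080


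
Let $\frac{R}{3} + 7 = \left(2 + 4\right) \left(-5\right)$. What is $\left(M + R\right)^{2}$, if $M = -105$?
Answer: $46656$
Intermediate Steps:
$R = -111$ ($R = -21 + 3 \left(2 + 4\right) \left(-5\right) = -21 + 3 \cdot 6 \left(-5\right) = -21 + 3 \left(-30\right) = -21 - 90 = -111$)
$\left(M + R\right)^{2} = \left(-105 - 111\right)^{2} = \left(-216\right)^{2} = 46656$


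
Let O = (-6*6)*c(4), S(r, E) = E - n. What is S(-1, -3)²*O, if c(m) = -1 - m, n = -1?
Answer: 720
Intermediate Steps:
S(r, E) = 1 + E (S(r, E) = E - 1*(-1) = E + 1 = 1 + E)
O = 180 (O = (-6*6)*(-1 - 1*4) = -36*(-1 - 4) = -36*(-5) = 180)
S(-1, -3)²*O = (1 - 3)²*180 = (-2)²*180 = 4*180 = 720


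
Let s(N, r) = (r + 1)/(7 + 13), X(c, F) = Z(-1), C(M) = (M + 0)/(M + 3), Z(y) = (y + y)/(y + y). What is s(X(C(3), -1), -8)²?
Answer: 49/400 ≈ 0.12250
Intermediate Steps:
Z(y) = 1 (Z(y) = (2*y)/((2*y)) = (2*y)*(1/(2*y)) = 1)
C(M) = M/(3 + M)
X(c, F) = 1
s(N, r) = 1/20 + r/20 (s(N, r) = (1 + r)/20 = (1 + r)*(1/20) = 1/20 + r/20)
s(X(C(3), -1), -8)² = (1/20 + (1/20)*(-8))² = (1/20 - ⅖)² = (-7/20)² = 49/400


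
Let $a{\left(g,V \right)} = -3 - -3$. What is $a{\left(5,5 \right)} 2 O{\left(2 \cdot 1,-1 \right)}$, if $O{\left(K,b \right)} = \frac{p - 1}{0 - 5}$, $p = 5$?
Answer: $0$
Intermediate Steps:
$O{\left(K,b \right)} = - \frac{4}{5}$ ($O{\left(K,b \right)} = \frac{5 - 1}{0 - 5} = \frac{4}{-5} = 4 \left(- \frac{1}{5}\right) = - \frac{4}{5}$)
$a{\left(g,V \right)} = 0$ ($a{\left(g,V \right)} = -3 + 3 = 0$)
$a{\left(5,5 \right)} 2 O{\left(2 \cdot 1,-1 \right)} = 0 \cdot 2 \left(- \frac{4}{5}\right) = 0 \left(- \frac{4}{5}\right) = 0$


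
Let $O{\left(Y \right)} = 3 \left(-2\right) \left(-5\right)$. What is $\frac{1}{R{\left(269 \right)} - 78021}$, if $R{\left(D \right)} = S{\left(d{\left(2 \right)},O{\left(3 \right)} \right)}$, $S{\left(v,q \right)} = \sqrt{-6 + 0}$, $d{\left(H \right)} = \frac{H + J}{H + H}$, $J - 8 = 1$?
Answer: $- \frac{26007}{2029092149} - \frac{i \sqrt{6}}{6087276447} \approx -1.2817 \cdot 10^{-5} - 4.024 \cdot 10^{-10} i$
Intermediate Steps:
$O{\left(Y \right)} = 30$ ($O{\left(Y \right)} = \left(-6\right) \left(-5\right) = 30$)
$J = 9$ ($J = 8 + 1 = 9$)
$d{\left(H \right)} = \frac{9 + H}{2 H}$ ($d{\left(H \right)} = \frac{H + 9}{H + H} = \frac{9 + H}{2 H}$)
$S{\left(v,q \right)} = i \sqrt{6}$ ($S{\left(v,q \right)} = \sqrt{-6} = i \sqrt{6}$)
$R{\left(D \right)} = i \sqrt{6}$
$\frac{1}{R{\left(269 \right)} - 78021} = \frac{1}{i \sqrt{6} - 78021} = \frac{1}{-78021 + i \sqrt{6}}$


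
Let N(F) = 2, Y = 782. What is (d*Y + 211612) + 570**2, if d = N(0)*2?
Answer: 539640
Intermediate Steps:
d = 4 (d = 2*2 = 4)
(d*Y + 211612) + 570**2 = (4*782 + 211612) + 570**2 = (3128 + 211612) + 324900 = 214740 + 324900 = 539640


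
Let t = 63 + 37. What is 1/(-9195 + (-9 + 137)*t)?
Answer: 1/3605 ≈ 0.00027739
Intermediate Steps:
t = 100
1/(-9195 + (-9 + 137)*t) = 1/(-9195 + (-9 + 137)*100) = 1/(-9195 + 128*100) = 1/(-9195 + 12800) = 1/3605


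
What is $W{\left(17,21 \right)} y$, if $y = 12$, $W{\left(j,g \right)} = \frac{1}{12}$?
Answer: $1$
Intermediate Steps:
$W{\left(j,g \right)} = \frac{1}{12}$
$W{\left(17,21 \right)} y = \frac{1}{12} \cdot 12 = 1$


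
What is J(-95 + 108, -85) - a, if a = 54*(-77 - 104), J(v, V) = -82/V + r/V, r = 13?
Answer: 830859/85 ≈ 9774.8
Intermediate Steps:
J(v, V) = -69/V (J(v, V) = -82/V + 13/V = -69/V)
a = -9774 (a = 54*(-181) = -9774)
J(-95 + 108, -85) - a = -69/(-85) - 1*(-9774) = -69*(-1/85) + 9774 = 69/85 + 9774 = 830859/85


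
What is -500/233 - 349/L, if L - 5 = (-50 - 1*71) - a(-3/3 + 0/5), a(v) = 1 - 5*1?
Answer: 25317/26096 ≈ 0.97015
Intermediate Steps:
a(v) = -4 (a(v) = 1 - 5 = -4)
L = -112 (L = 5 + ((-50 - 1*71) - 1*(-4)) = 5 + ((-50 - 71) + 4) = 5 + (-121 + 4) = 5 - 117 = -112)
-500/233 - 349/L = -500/233 - 349/(-112) = -500*1/233 - 349*(-1/112) = -500/233 + 349/112 = 25317/26096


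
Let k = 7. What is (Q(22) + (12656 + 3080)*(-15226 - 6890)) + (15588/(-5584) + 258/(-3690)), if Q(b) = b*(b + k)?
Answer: -298786292699203/858540 ≈ -3.4802e+8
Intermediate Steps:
Q(b) = b*(7 + b) (Q(b) = b*(b + 7) = b*(7 + b))
(Q(22) + (12656 + 3080)*(-15226 - 6890)) + (15588/(-5584) + 258/(-3690)) = (22*(7 + 22) + (12656 + 3080)*(-15226 - 6890)) + (15588/(-5584) + 258/(-3690)) = (22*29 + 15736*(-22116)) + (15588*(-1/5584) + 258*(-1/3690)) = (638 - 348017376) + (-3897/1396 - 43/615) = -348016738 - 2456683/858540 = -298786292699203/858540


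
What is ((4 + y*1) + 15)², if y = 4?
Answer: 529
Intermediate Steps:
((4 + y*1) + 15)² = ((4 + 4*1) + 15)² = ((4 + 4) + 15)² = (8 + 15)² = 23² = 529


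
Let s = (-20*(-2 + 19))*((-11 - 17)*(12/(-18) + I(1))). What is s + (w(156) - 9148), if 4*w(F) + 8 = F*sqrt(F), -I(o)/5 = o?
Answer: -189290/3 + 78*sqrt(39) ≈ -62610.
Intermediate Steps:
I(o) = -5*o
w(F) = -2 + F**(3/2)/4 (w(F) = -2 + (F*sqrt(F))/4 = -2 + F**(3/2)/4)
s = -161840/3 (s = (-20*(-2 + 19))*((-11 - 17)*(12/(-18) - 5*1)) = (-20*17)*(-28*(12*(-1/18) - 5)) = -(-9520)*(-2/3 - 5) = -(-9520)*(-17)/3 = -340*476/3 = -161840/3 ≈ -53947.)
s + (w(156) - 9148) = -161840/3 + ((-2 + 156**(3/2)/4) - 9148) = -161840/3 + ((-2 + (312*sqrt(39))/4) - 9148) = -161840/3 + ((-2 + 78*sqrt(39)) - 9148) = -161840/3 + (-9150 + 78*sqrt(39)) = -189290/3 + 78*sqrt(39)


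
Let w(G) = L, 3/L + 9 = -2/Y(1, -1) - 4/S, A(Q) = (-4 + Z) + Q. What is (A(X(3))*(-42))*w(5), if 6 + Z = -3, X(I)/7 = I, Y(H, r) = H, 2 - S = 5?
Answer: 3024/29 ≈ 104.28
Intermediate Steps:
S = -3 (S = 2 - 1*5 = 2 - 5 = -3)
X(I) = 7*I
Z = -9 (Z = -6 - 3 = -9)
A(Q) = -13 + Q (A(Q) = (-4 - 9) + Q = -13 + Q)
L = -9/29 (L = 3/(-9 + (-2/1 - 4/(-3))) = 3/(-9 + (-2*1 - 4*(-⅓))) = 3/(-9 + (-2 + 4/3)) = 3/(-9 - ⅔) = 3/(-29/3) = 3*(-3/29) = -9/29 ≈ -0.31034)
w(G) = -9/29
(A(X(3))*(-42))*w(5) = ((-13 + 7*3)*(-42))*(-9/29) = ((-13 + 21)*(-42))*(-9/29) = (8*(-42))*(-9/29) = -336*(-9/29) = 3024/29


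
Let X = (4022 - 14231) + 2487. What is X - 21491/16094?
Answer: -124299359/16094 ≈ -7723.3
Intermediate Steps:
X = -7722 (X = -10209 + 2487 = -7722)
X - 21491/16094 = -7722 - 21491/16094 = -124299359/16094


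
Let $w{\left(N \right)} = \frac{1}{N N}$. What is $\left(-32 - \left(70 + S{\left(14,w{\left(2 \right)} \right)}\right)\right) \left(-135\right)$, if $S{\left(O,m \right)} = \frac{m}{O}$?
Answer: $\frac{771255}{56} \approx 13772.0$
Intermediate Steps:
$w{\left(N \right)} = \frac{1}{N^{2}}$
$\left(-32 - \left(70 + S{\left(14,w{\left(2 \right)} \right)}\right)\right) \left(-135\right) = \left(-32 - \left(70 + \frac{1}{4 \cdot 14}\right)\right) \left(-135\right) = \left(-32 - \left(70 + \frac{1}{4} \cdot \frac{1}{14}\right)\right) \left(-135\right) = \left(-32 - \frac{3921}{56}\right) \left(-135\right) = \left(- \frac{5713}{56}\right) \left(-135\right) = \frac{771255}{56}$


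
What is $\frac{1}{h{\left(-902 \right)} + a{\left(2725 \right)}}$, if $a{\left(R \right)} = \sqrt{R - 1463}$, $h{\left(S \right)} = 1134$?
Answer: $\frac{567}{642347} - \frac{\sqrt{1262}}{1284694} \approx 0.00085505$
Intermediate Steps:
$a{\left(R \right)} = \sqrt{-1463 + R}$
$\frac{1}{h{\left(-902 \right)} + a{\left(2725 \right)}} = \frac{1}{1134 + \sqrt{-1463 + 2725}} = \frac{1}{1134 + \sqrt{1262}}$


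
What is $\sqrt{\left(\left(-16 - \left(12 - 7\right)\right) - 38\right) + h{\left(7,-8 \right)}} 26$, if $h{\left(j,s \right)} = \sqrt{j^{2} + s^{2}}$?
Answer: $26 \sqrt{-59 + \sqrt{113}} \approx 180.83 i$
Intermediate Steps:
$\sqrt{\left(\left(-16 - \left(12 - 7\right)\right) - 38\right) + h{\left(7,-8 \right)}} 26 = \sqrt{\left(\left(-16 - \left(12 - 7\right)\right) - 38\right) + \sqrt{7^{2} + \left(-8\right)^{2}}} \cdot 26 = \sqrt{\left(\left(-16 - \left(12 - 7\right)\right) - 38\right) + \sqrt{49 + 64}} \cdot 26 = \sqrt{\left(\left(-16 - 5\right) - 38\right) + \sqrt{113}} \cdot 26 = \sqrt{\left(-21 - 38\right) + \sqrt{113}} \cdot 26 = \sqrt{-59 + \sqrt{113}} \cdot 26 = 26 \sqrt{-59 + \sqrt{113}}$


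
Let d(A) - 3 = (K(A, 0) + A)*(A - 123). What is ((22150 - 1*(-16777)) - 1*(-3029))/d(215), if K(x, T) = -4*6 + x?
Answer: 41956/37355 ≈ 1.1232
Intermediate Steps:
K(x, T) = -24 + x
d(A) = 3 + (-123 + A)*(-24 + 2*A) (d(A) = 3 + ((-24 + A) + A)*(A - 123) = 3 + (-24 + 2*A)*(-123 + A) = 3 + (-123 + A)*(-24 + 2*A))
((22150 - 1*(-16777)) - 1*(-3029))/d(215) = ((22150 - 1*(-16777)) - 1*(-3029))/(2955 - 270*215 + 2*215²) = ((22150 + 16777) + 3029)/(2955 - 58050 + 2*46225) = (38927 + 3029)/(2955 - 58050 + 92450) = 41956/37355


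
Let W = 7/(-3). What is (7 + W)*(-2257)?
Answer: -31598/3 ≈ -10533.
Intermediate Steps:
W = -7/3 (W = 7*(-⅓) = -7/3 ≈ -2.3333)
(7 + W)*(-2257) = (7 - 7/3)*(-2257) = (14/3)*(-2257) = -31598/3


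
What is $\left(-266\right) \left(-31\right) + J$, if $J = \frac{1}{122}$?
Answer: $\frac{1006013}{122} \approx 8246.0$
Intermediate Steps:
$J = \frac{1}{122} \approx 0.0081967$
$\left(-266\right) \left(-31\right) + J = \left(-266\right) \left(-31\right) + \frac{1}{122} = 8246 + \frac{1}{122} = \frac{1006013}{122}$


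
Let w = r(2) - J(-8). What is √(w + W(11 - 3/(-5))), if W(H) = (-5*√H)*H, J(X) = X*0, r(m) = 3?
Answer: √(75 - 290*√290)/5 ≈ 13.948*I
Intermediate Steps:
J(X) = 0
w = 3 (w = 3 - 1*0 = 3 + 0 = 3)
W(H) = -5*H^(3/2)
√(w + W(11 - 3/(-5))) = √(3 - 5*(11 - 3/(-5))^(3/2)) = √(3 - 5*(11 - 3*(-⅕))^(3/2)) = √(3 - 5*(11 + ⅗)^(3/2)) = √(3 - 58*√290/5)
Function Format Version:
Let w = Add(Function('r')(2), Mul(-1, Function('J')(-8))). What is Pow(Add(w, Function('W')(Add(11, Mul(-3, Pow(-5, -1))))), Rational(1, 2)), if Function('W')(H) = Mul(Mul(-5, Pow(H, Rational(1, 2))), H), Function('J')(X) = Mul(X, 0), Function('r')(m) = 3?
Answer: Mul(Rational(1, 5), Pow(Add(75, Mul(-290, Pow(290, Rational(1, 2)))), Rational(1, 2))) ≈ Mul(13.948, I)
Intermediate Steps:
Function('J')(X) = 0
w = 3 (w = Add(3, Mul(-1, 0)) = Add(3, 0) = 3)
Function('W')(H) = Mul(-5, Pow(H, Rational(3, 2)))
Pow(Add(w, Function('W')(Add(11, Mul(-3, Pow(-5, -1))))), Rational(1, 2)) = Pow(Add(3, Mul(-5, Pow(Add(11, Mul(-3, Pow(-5, -1))), Rational(3, 2)))), Rational(1, 2)) = Pow(Add(3, Mul(-5, Pow(Add(11, Mul(-3, Rational(-1, 5))), Rational(3, 2)))), Rational(1, 2)) = Pow(Add(3, Mul(-5, Pow(Add(11, Rational(3, 5)), Rational(3, 2)))), Rational(1, 2)) = Pow(Add(3, Mul(-5, Pow(Rational(58, 5), Rational(3, 2)))), Rational(1, 2)) = Pow(Add(3, Mul(-5, Mul(Rational(58, 25), Pow(290, Rational(1, 2))))), Rational(1, 2)) = Pow(Add(3, Mul(Rational(-58, 5), Pow(290, Rational(1, 2)))), Rational(1, 2))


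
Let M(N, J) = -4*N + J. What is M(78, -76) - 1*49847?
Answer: -50235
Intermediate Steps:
M(N, J) = J - 4*N
M(78, -76) - 1*49847 = (-76 - 4*78) - 1*49847 = (-76 - 312) - 49847 = -388 - 49847 = -50235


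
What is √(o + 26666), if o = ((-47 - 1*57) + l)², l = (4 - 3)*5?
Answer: √36467 ≈ 190.96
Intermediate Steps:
l = 5 (l = 1*5 = 5)
o = 9801 (o = ((-47 - 1*57) + 5)² = ((-47 - 57) + 5)² = (-104 + 5)² = (-99)² = 9801)
√(o + 26666) = √(9801 + 26666) = √36467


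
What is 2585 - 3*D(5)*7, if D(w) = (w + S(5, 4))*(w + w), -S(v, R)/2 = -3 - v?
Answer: -1825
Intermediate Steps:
S(v, R) = 6 + 2*v (S(v, R) = -2*(-3 - v) = 6 + 2*v)
D(w) = 2*w*(16 + w) (D(w) = (w + (6 + 2*5))*(w + w) = (w + (6 + 10))*(2*w) = (w + 16)*(2*w) = (16 + w)*(2*w) = 2*w*(16 + w))
2585 - 3*D(5)*7 = 2585 - 3*(2*5*(16 + 5))*7 = 2585 - 3*(2*5*21)*7 = 2585 - 3*210*7 = 2585 - 630*7 = 2585 - 1*4410 = 2585 - 4410 = -1825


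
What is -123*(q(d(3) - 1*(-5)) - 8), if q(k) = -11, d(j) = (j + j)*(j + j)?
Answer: 2337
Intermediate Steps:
d(j) = 4*j² (d(j) = (2*j)*(2*j) = 4*j²)
-123*(q(d(3) - 1*(-5)) - 8) = -123*(-11 - 8) = -123*(-19) = 2337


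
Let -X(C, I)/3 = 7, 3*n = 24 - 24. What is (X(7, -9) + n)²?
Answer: 441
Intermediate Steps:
n = 0 (n = (24 - 24)/3 = (⅓)*0 = 0)
X(C, I) = -21 (X(C, I) = -3*7 = -21)
(X(7, -9) + n)² = (-21 + 0)² = (-21)² = 441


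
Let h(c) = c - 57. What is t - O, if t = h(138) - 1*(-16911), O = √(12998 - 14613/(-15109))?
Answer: 16992 - √2967428677055/15109 ≈ 16878.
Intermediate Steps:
h(c) = -57 + c
O = √2967428677055/15109 (O = √(12998 - 14613*(-1/15109)) = √(12998 + 14613/15109) = √(196401395/15109) = √2967428677055/15109 ≈ 114.01)
t = 16992 (t = (-57 + 138) - 1*(-16911) = 81 + 16911 = 16992)
t - O = 16992 - √2967428677055/15109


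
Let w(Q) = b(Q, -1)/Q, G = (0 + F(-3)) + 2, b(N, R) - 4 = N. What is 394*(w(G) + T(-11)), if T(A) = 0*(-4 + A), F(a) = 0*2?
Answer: 1182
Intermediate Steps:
F(a) = 0
b(N, R) = 4 + N
G = 2 (G = (0 + 0) + 2 = 0 + 2 = 2)
T(A) = 0
w(Q) = (4 + Q)/Q
394*(w(G) + T(-11)) = 394*((4 + 2)/2 + 0) = 394*((½)*6 + 0) = 394*(3 + 0) = 394*3 = 1182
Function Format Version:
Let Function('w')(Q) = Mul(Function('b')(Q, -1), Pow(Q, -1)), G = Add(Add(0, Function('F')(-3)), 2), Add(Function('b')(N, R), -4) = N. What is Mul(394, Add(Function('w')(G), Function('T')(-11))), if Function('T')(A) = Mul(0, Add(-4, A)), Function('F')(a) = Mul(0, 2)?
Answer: 1182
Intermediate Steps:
Function('F')(a) = 0
Function('b')(N, R) = Add(4, N)
G = 2 (G = Add(Add(0, 0), 2) = Add(0, 2) = 2)
Function('T')(A) = 0
Function('w')(Q) = Mul(Pow(Q, -1), Add(4, Q)) (Function('w')(Q) = Mul(Add(4, Q), Pow(Q, -1)) = Mul(Pow(Q, -1), Add(4, Q)))
Mul(394, Add(Function('w')(G), Function('T')(-11))) = Mul(394, Add(Mul(Pow(2, -1), Add(4, 2)), 0)) = Mul(394, Add(Mul(Rational(1, 2), 6), 0)) = Mul(394, Add(3, 0)) = Mul(394, 3) = 1182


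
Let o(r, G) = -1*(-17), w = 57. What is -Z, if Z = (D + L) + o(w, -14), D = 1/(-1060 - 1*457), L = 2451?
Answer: -3743955/1517 ≈ -2468.0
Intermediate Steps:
o(r, G) = 17
D = -1/1517 (D = 1/(-1060 - 457) = 1/(-1517) = -1/1517 ≈ -0.00065920)
Z = 3743955/1517 (Z = (-1/1517 + 2451) + 17 = 3718166/1517 + 17 = 3743955/1517 ≈ 2468.0)
-Z = -1*3743955/1517 = -3743955/1517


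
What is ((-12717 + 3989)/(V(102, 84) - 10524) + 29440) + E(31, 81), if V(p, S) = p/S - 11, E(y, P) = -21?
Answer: 4338630379/147473 ≈ 29420.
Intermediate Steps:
V(p, S) = -11 + p/S
((-12717 + 3989)/(V(102, 84) - 10524) + 29440) + E(31, 81) = ((-12717 + 3989)/((-11 + 102/84) - 10524) + 29440) - 21 = (-8728/((-11 + 102*(1/84)) - 10524) + 29440) - 21 = (-8728/((-11 + 17/14) - 10524) + 29440) - 21 = (-8728/(-137/14 - 10524) + 29440) - 21 = (-8728/(-147473/14) + 29440) - 21 = (-8728*(-14/147473) + 29440) - 21 = (122192/147473 + 29440) - 21 = 4341727312/147473 - 21 = 4338630379/147473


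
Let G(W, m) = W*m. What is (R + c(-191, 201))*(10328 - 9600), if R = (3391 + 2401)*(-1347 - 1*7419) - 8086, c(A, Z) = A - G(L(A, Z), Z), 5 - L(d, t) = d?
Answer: -36997211160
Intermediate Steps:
L(d, t) = 5 - d
c(A, Z) = A - Z*(5 - A) (c(A, Z) = A - (5 - A)*Z = A - Z*(5 - A))
R = -50780758 (R = 5792*(-1347 - 7419) - 8086 = 5792*(-8766) - 8086 = -50772672 - 8086 = -50780758)
(R + c(-191, 201))*(10328 - 9600) = (-50780758 + (-191 + 201*(-5 - 191)))*(10328 - 9600) = (-50780758 + (-191 + 201*(-196)))*728 = (-50780758 + (-191 - 39396))*728 = (-50780758 - 39587)*728 = -50820345*728 = -36997211160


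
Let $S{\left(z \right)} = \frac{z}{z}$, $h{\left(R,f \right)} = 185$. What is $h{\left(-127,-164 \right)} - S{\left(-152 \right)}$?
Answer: $184$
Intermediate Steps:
$S{\left(z \right)} = 1$
$h{\left(-127,-164 \right)} - S{\left(-152 \right)} = 185 - 1 = 184$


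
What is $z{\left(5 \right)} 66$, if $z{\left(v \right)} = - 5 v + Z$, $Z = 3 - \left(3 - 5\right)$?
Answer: $-1320$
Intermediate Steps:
$Z = 5$ ($Z = 3 - \left(3 - 5\right) = 3 - -2 = 3 + 2 = 5$)
$z{\left(v \right)} = 5 - 5 v$ ($z{\left(v \right)} = - 5 v + 5 = 5 - 5 v$)
$z{\left(5 \right)} 66 = \left(5 - 25\right) 66 = \left(-20\right) 66 = -1320$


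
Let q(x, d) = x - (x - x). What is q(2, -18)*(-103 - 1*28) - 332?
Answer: -594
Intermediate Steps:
q(x, d) = x (q(x, d) = x - 1*0 = x + 0 = x)
q(2, -18)*(-103 - 1*28) - 332 = 2*(-103 - 1*28) - 332 = 2*(-103 - 28) - 332 = 2*(-131) - 332 = -262 - 332 = -594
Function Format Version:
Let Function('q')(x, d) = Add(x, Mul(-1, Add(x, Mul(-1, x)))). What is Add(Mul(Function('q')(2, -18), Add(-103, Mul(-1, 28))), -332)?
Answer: -594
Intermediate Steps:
Function('q')(x, d) = x (Function('q')(x, d) = Add(x, Mul(-1, 0)) = Add(x, 0) = x)
Add(Mul(Function('q')(2, -18), Add(-103, Mul(-1, 28))), -332) = Add(Mul(2, Add(-103, Mul(-1, 28))), -332) = Add(Mul(2, Add(-103, -28)), -332) = Add(Mul(2, -131), -332) = Add(-262, -332) = -594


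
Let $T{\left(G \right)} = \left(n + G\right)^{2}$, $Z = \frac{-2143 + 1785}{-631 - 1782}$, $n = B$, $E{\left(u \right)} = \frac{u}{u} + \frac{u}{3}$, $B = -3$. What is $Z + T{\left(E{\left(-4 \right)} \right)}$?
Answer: $\frac{244522}{21717} \approx 11.259$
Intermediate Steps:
$E{\left(u \right)} = 1 + \frac{u}{3}$ ($E{\left(u \right)} = 1 + u \frac{1}{3} = 1 + \frac{u}{3}$)
$n = -3$
$Z = \frac{358}{2413}$ ($Z = - \frac{358}{-2413} = \left(-358\right) \left(- \frac{1}{2413}\right) = \frac{358}{2413} \approx 0.14836$)
$T{\left(G \right)} = \left(-3 + G\right)^{2}$
$Z + T{\left(E{\left(-4 \right)} \right)} = \frac{358}{2413} + \left(-3 + \left(1 + \frac{1}{3} \left(-4\right)\right)\right)^{2} = \frac{358}{2413} + \left(-3 + \left(1 - \frac{4}{3}\right)\right)^{2} = \frac{358}{2413} + \left(-3 - \frac{1}{3}\right)^{2} = \frac{358}{2413} + \left(- \frac{10}{3}\right)^{2} = \frac{358}{2413} + \frac{100}{9} = \frac{244522}{21717}$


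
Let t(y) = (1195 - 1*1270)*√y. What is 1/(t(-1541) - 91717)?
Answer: I/(-91717*I + 75*√1541) ≈ -1.0892e-5 + 3.4964e-7*I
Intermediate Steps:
t(y) = -75*√y (t(y) = (1195 - 1270)*√y = -75*√y)
1/(t(-1541) - 91717) = 1/(-75*I*√1541 - 91717) = 1/(-91717 - 75*I*√1541)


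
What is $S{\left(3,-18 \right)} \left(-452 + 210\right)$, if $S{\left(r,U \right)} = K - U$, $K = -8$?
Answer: $-2420$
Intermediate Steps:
$S{\left(r,U \right)} = -8 - U$
$S{\left(3,-18 \right)} \left(-452 + 210\right) = \left(-8 - -18\right) \left(-452 + 210\right) = \left(-8 + 18\right) \left(-242\right) = 10 \left(-242\right) = -2420$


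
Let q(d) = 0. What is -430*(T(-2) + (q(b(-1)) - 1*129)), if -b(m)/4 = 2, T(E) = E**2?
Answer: 53750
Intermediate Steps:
b(m) = -8 (b(m) = -4*2 = -8)
-430*(T(-2) + (q(b(-1)) - 1*129)) = -430*((-2)**2 + (0 - 1*129)) = -430*(4 + (0 - 129)) = -430*(4 - 129) = -430*(-125) = 53750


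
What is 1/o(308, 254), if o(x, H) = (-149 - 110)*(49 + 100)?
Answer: -1/38591 ≈ -2.5913e-5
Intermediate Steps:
o(x, H) = -38591 (o(x, H) = -259*149 = -38591)
1/o(308, 254) = 1/(-38591) = -1/38591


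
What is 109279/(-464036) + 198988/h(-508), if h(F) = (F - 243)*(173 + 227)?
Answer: -1955703237/2178068975 ≈ -0.89791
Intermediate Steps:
h(F) = -97200 + 400*F (h(F) = (-243 + F)*400 = -97200 + 400*F)
109279/(-464036) + 198988/h(-508) = 109279/(-464036) + 198988/(-97200 + 400*(-508)) = 109279*(-1/464036) + 198988/(-97200 - 203200) = -109279/464036 + 198988/(-300400) = -109279/464036 + 198988*(-1/300400) = -109279/464036 - 49747/75100 = -1955703237/2178068975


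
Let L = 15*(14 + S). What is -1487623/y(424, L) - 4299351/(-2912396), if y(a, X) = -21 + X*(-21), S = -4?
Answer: 4346180516729/9235207716 ≈ 470.61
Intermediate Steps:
L = 150 (L = 15*(14 - 4) = 15*10 = 150)
y(a, X) = -21 - 21*X
-1487623/y(424, L) - 4299351/(-2912396) = -1487623/(-21 - 21*150) - 4299351/(-2912396) = -1487623/(-21 - 3150) - 4299351*(-1/2912396) = -1487623/(-3171) + 4299351/2912396 = -1487623*(-1/3171) + 4299351/2912396 = 1487623/3171 + 4299351/2912396 = 4346180516729/9235207716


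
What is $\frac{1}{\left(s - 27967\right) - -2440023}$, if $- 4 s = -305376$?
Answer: $\frac{1}{2488400} \approx 4.0186 \cdot 10^{-7}$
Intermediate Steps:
$s = 76344$ ($s = \left(- \frac{1}{4}\right) \left(-305376\right) = 76344$)
$\frac{1}{\left(s - 27967\right) - -2440023} = \frac{1}{\left(76344 - 27967\right) - -2440023} = \frac{1}{48377 + 2440023} = \frac{1}{2488400}$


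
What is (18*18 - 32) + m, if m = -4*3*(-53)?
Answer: 928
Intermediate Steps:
m = 636 (m = -12*(-53) = 636)
(18*18 - 32) + m = (18*18 - 32) + 636 = (324 - 32) + 636 = 292 + 636 = 928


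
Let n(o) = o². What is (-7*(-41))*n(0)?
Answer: 0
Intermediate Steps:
(-7*(-41))*n(0) = -7*(-41)*0² = 287*0 = 0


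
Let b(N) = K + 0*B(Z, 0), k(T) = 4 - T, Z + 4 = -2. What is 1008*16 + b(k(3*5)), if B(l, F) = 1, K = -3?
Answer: 16125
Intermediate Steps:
Z = -6 (Z = -4 - 2 = -6)
b(N) = -3 (b(N) = -3 + 0*1 = -3 + 0 = -3)
1008*16 + b(k(3*5)) = 1008*16 - 3 = 16128 - 3 = 16125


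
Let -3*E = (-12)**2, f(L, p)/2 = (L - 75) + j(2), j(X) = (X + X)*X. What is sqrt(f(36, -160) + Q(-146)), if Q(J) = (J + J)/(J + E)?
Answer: 6*I*sqrt(15811)/97 ≈ 7.7778*I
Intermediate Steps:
j(X) = 2*X**2 (j(X) = (2*X)*X = 2*X**2)
f(L, p) = -134 + 2*L (f(L, p) = 2*((L - 75) + 2*2**2) = 2*((-75 + L) + 2*4) = 2*((-75 + L) + 8) = 2*(-67 + L) = -134 + 2*L)
E = -48 (E = -1/3*(-12)**2 = -1/3*144 = -48)
Q(J) = 2*J/(-48 + J) (Q(J) = (J + J)/(J - 48) = (2*J)/(-48 + J) = 2*J/(-48 + J))
sqrt(f(36, -160) + Q(-146)) = sqrt((-134 + 2*36) + 2*(-146)/(-48 - 146)) = sqrt((-134 + 72) + 2*(-146)/(-194)) = sqrt(-62 + 2*(-146)*(-1/194)) = sqrt(-62 + 146/97) = sqrt(-5868/97) = 6*I*sqrt(15811)/97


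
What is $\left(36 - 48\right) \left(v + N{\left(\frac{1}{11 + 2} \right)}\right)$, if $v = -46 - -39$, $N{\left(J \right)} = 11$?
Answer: $-48$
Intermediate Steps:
$v = -7$ ($v = -46 + 39 = -7$)
$\left(36 - 48\right) \left(v + N{\left(\frac{1}{11 + 2} \right)}\right) = \left(36 - 48\right) \left(-7 + 11\right) = \left(-12\right) 4 = -48$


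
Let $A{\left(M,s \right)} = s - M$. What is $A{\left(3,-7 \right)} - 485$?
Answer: $-495$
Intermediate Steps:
$A{\left(3,-7 \right)} - 485 = \left(-7 - 3\right) - 485 = -10 - 485 = -495$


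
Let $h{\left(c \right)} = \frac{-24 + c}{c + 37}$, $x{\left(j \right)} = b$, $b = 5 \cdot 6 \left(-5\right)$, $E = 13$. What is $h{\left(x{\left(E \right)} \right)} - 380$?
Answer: $- \frac{42766}{113} \approx -378.46$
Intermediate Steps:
$b = -150$ ($b = 30 \left(-5\right) = -150$)
$x{\left(j \right)} = -150$
$h{\left(c \right)} = \frac{-24 + c}{37 + c}$
$h{\left(x{\left(E \right)} \right)} - 380 = \frac{-24 - 150}{37 - 150} - 380 = \frac{1}{-113} \left(-174\right) - 380 = \left(- \frac{1}{113}\right) \left(-174\right) - 380 = \frac{174}{113} - 380 = - \frac{42766}{113}$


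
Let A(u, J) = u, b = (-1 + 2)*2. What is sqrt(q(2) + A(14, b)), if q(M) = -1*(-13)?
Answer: 3*sqrt(3) ≈ 5.1962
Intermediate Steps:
b = 2 (b = 1*2 = 2)
q(M) = 13
sqrt(q(2) + A(14, b)) = sqrt(13 + 14) = sqrt(27) = 3*sqrt(3)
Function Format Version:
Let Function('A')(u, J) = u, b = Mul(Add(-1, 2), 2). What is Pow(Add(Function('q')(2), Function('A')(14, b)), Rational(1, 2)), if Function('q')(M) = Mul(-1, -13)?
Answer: Mul(3, Pow(3, Rational(1, 2))) ≈ 5.1962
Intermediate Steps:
b = 2 (b = Mul(1, 2) = 2)
Function('q')(M) = 13
Pow(Add(Function('q')(2), Function('A')(14, b)), Rational(1, 2)) = Pow(Add(13, 14), Rational(1, 2)) = Pow(27, Rational(1, 2)) = Mul(3, Pow(3, Rational(1, 2)))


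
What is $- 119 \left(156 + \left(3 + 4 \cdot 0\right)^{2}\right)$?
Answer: $-19635$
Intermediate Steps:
$- 119 \left(156 + \left(3 + 4 \cdot 0\right)^{2}\right) = - 119 \left(156 + \left(3 + 0\right)^{2}\right) = - 119 \left(156 + 3^{2}\right) = - 119 \left(156 + 9\right) = \left(-119\right) 165 = -19635$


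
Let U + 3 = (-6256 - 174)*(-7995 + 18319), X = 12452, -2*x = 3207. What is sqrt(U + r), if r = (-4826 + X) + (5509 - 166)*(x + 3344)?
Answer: I*sqrt(228304822)/2 ≈ 7554.9*I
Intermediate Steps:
x = -3207/2 (x = -1/2*3207 = -3207/2 ≈ -1603.5)
r = 18614235/2 (r = (-4826 + 12452) + (5509 - 166)*(-3207/2 + 3344) = 7626 + 5343*(3481/2) = 7626 + 18598983/2 = 18614235/2 ≈ 9.3071e+6)
U = -66383323 (U = -3 + (-6256 - 174)*(-7995 + 18319) = -3 - 6430*10324 = -3 - 66383320 = -66383323)
sqrt(U + r) = sqrt(-66383323 + 18614235/2) = sqrt(-114152411/2) = I*sqrt(228304822)/2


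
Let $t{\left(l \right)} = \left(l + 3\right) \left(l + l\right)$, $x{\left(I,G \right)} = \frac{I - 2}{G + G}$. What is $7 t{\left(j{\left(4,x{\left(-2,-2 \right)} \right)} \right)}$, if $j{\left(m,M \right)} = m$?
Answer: $392$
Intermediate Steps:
$x{\left(I,G \right)} = \frac{-2 + I}{2 G}$
$t{\left(l \right)} = 2 l \left(3 + l\right)$ ($t{\left(l \right)} = \left(3 + l\right) 2 l = 2 l \left(3 + l\right)$)
$7 t{\left(j{\left(4,x{\left(-2,-2 \right)} \right)} \right)} = 7 \cdot 2 \cdot 4 \left(3 + 4\right) = 7 \cdot 2 \cdot 4 \cdot 7 = 7 \cdot 56 = 392$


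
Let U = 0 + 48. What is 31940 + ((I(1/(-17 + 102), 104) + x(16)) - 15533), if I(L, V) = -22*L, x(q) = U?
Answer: 1398653/85 ≈ 16455.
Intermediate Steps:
U = 48
x(q) = 48
31940 + ((I(1/(-17 + 102), 104) + x(16)) - 15533) = 31940 + ((-22/(-17 + 102) + 48) - 15533) = 31940 + ((-22/85 + 48) - 15533) = 31940 + (4058/85 - 15533) = 31940 - 1316247/85 = 1398653/85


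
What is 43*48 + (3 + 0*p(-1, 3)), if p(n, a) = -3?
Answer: 2067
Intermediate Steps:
43*48 + (3 + 0*p(-1, 3)) = 43*48 + (3 + 0*(-3)) = 2064 + (3 + 0) = 2064 + 3 = 2067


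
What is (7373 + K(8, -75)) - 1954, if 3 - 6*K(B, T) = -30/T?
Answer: 162583/30 ≈ 5419.4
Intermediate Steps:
K(B, T) = ½ + 5/T (K(B, T) = ½ - (-5)/T = ½ + 5/T)
(7373 + K(8, -75)) - 1954 = (7373 + (½)*(10 - 75)/(-75)) - 1954 = (7373 + (½)*(-1/75)*(-65)) - 1954 = (7373 + 13/30) - 1954 = 221203/30 - 1954 = 162583/30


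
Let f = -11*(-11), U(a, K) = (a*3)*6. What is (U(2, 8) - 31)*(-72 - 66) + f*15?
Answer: 1125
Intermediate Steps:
U(a, K) = 18*a (U(a, K) = (3*a)*6 = 18*a)
f = 121
(U(2, 8) - 31)*(-72 - 66) + f*15 = (18*2 - 31)*(-72 - 66) + 121*15 = (36 - 31)*(-138) + 1815 = 5*(-138) + 1815 = -690 + 1815 = 1125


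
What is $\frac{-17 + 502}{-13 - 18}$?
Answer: $- \frac{485}{31} \approx -15.645$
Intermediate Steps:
$\frac{-17 + 502}{-13 - 18} = \frac{485}{-31} = 485 \left(- \frac{1}{31}\right) = - \frac{485}{31}$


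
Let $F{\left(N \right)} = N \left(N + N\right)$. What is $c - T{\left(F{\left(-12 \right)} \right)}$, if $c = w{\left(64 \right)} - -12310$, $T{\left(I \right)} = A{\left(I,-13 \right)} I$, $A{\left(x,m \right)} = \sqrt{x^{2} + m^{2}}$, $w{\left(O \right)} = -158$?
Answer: $12152 - 288 \sqrt{83113} \approx -70877.0$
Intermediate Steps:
$F{\left(N \right)} = 2 N^{2}$ ($F{\left(N \right)} = N 2 N = 2 N^{2}$)
$A{\left(x,m \right)} = \sqrt{m^{2} + x^{2}}$
$T{\left(I \right)} = I \sqrt{169 + I^{2}}$ ($T{\left(I \right)} = \sqrt{\left(-13\right)^{2} + I^{2}} I = \sqrt{169 + I^{2}} I = I \sqrt{169 + I^{2}}$)
$c = 12152$ ($c = -158 - -12310 = -158 + 12310 = 12152$)
$c - T{\left(F{\left(-12 \right)} \right)} = 12152 - 2 \left(-12\right)^{2} \sqrt{169 + \left(2 \left(-12\right)^{2}\right)^{2}} = 12152 - 2 \cdot 144 \sqrt{169 + \left(2 \cdot 144\right)^{2}} = 12152 - 288 \sqrt{169 + 288^{2}} = 12152 - 288 \sqrt{169 + 82944} = 12152 - 288 \sqrt{83113}$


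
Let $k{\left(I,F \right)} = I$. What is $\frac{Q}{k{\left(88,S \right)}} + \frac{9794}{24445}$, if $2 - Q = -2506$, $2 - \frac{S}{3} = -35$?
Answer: $\frac{1412953}{48890} \approx 28.901$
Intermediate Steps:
$S = 111$ ($S = 6 - -105 = 6 + 105 = 111$)
$Q = 2508$ ($Q = 2 - -2506 = 2 + 2506 = 2508$)
$\frac{Q}{k{\left(88,S \right)}} + \frac{9794}{24445} = \frac{2508}{88} + \frac{9794}{24445} = 2508 \cdot \frac{1}{88} + 9794 \cdot \frac{1}{24445} = \frac{57}{2} + \frac{9794}{24445} = \frac{1412953}{48890}$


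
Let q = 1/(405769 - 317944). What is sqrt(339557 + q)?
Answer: sqrt(104763258056838)/17565 ≈ 582.71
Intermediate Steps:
q = 1/87825 ≈ 1.1386e-5
sqrt(339557 + q) = sqrt(339557 + 1/87825) = sqrt(29821593526/87825) = sqrt(104763258056838)/17565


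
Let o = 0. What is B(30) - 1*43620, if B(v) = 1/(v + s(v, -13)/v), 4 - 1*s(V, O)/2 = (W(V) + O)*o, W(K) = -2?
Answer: -19803465/454 ≈ -43620.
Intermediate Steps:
s(V, O) = 8 (s(V, O) = 8 - 2*(-2 + O)*0 = 8 - 2*0 = 8 + 0 = 8)
B(v) = 1/(v + 8/v)
B(30) - 1*43620 = 30/(8 + 30**2) - 1*43620 = 30/(8 + 900) - 43620 = 30/908 - 43620 = 30*(1/908) - 43620 = 15/454 - 43620 = -19803465/454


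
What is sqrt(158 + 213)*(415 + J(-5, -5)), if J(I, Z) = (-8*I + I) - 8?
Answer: 442*sqrt(371) ≈ 8513.5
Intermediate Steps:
J(I, Z) = -8 - 7*I (J(I, Z) = -7*I - 8 = -8 - 7*I)
sqrt(158 + 213)*(415 + J(-5, -5)) = sqrt(158 + 213)*(415 + (-8 - 7*(-5))) = sqrt(371)*(415 + (-8 + 35)) = sqrt(371)*(415 + 27) = sqrt(371)*442 = 442*sqrt(371)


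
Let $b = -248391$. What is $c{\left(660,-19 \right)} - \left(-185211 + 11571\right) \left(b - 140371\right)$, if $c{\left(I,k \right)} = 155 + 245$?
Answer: $-67504633280$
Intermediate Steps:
$c{\left(I,k \right)} = 400$
$c{\left(660,-19 \right)} - \left(-185211 + 11571\right) \left(b - 140371\right) = 400 - \left(-185211 + 11571\right) \left(-248391 - 140371\right) = 400 - \left(-173640\right) \left(-388762\right) = 400 - 67504633680 = -67504633280$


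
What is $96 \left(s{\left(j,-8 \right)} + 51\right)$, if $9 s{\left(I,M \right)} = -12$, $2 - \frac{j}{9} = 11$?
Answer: $4768$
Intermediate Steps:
$j = -81$ ($j = 18 - 99 = -81$)
$s{\left(I,M \right)} = - \frac{4}{3}$ ($s{\left(I,M \right)} = \frac{1}{9} \left(-12\right) = - \frac{4}{3}$)
$96 \left(s{\left(j,-8 \right)} + 51\right) = 96 \left(- \frac{4}{3} + 51\right) = 96 \cdot \frac{149}{3} = 4768$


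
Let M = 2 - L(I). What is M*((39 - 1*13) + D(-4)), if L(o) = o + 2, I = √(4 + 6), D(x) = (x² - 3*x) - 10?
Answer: -44*√10 ≈ -139.14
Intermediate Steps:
D(x) = -10 + x² - 3*x
I = √10 ≈ 3.1623
L(o) = 2 + o
M = -√10 (M = 2 - (2 + √10) = 2 + (-2 - √10) = -√10 ≈ -3.1623)
M*((39 - 1*13) + D(-4)) = (-√10)*((39 - 1*13) + (-10 + (-4)² - 3*(-4))) = (-√10)*((39 - 13) + (-10 + 16 + 12)) = (-√10)*(26 + 18) = -√10*44 = -44*√10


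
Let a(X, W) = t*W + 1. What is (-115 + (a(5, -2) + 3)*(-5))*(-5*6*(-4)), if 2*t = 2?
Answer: -15000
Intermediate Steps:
t = 1 (t = (½)*2 = 1)
a(X, W) = 1 + W (a(X, W) = 1*W + 1 = W + 1 = 1 + W)
(-115 + (a(5, -2) + 3)*(-5))*(-5*6*(-4)) = (-115 + ((1 - 2) + 3)*(-5))*(-5*6*(-4)) = (-115 + (-1 + 3)*(-5))*(-30*(-4)) = (-115 + 2*(-5))*120 = (-115 - 10)*120 = -125*120 = -15000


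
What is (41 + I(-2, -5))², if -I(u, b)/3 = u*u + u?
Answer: 1225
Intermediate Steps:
I(u, b) = -3*u - 3*u² (I(u, b) = -3*(u*u + u) = -3*(u² + u) = -3*(u + u²) = -3*u - 3*u²)
(41 + I(-2, -5))² = (41 - 3*(-2)*(1 - 2))² = (41 - 3*(-2)*(-1))² = (41 - 6)² = 35² = 1225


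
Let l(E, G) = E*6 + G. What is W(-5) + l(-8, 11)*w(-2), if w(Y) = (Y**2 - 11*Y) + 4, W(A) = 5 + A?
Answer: -1110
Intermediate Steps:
w(Y) = 4 + Y**2 - 11*Y
l(E, G) = G + 6*E (l(E, G) = 6*E + G = G + 6*E)
W(-5) + l(-8, 11)*w(-2) = (5 - 5) + (11 + 6*(-8))*(4 + (-2)**2 - 11*(-2)) = 0 + (11 - 48)*(4 + 4 + 22) = 0 - 37*30 = 0 - 1110 = -1110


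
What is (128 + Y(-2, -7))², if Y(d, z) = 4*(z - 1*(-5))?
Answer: 14400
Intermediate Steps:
Y(d, z) = 20 + 4*z (Y(d, z) = 4*(z + 5) = 4*(5 + z) = 20 + 4*z)
(128 + Y(-2, -7))² = (128 + (20 + 4*(-7)))² = (128 + (20 - 28))² = (128 - 8)² = 120² = 14400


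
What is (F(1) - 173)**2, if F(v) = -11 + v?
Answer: 33489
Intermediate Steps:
(F(1) - 173)**2 = ((-11 + 1) - 173)**2 = (-10 - 173)**2 = (-183)**2 = 33489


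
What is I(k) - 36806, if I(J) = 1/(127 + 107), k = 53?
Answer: -8612603/234 ≈ -36806.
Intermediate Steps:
I(J) = 1/234
I(k) - 36806 = 1/234 - 36806 = -8612603/234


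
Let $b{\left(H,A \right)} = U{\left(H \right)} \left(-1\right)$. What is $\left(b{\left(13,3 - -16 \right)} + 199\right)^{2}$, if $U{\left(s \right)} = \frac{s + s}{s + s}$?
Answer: $39204$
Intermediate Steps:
$U{\left(s \right)} = 1$ ($U{\left(s \right)} = \frac{2 s}{2 s} = 2 s \frac{1}{2 s} = 1$)
$b{\left(H,A \right)} = -1$ ($b{\left(H,A \right)} = 1 \left(-1\right) = -1$)
$\left(b{\left(13,3 - -16 \right)} + 199\right)^{2} = \left(-1 + 199\right)^{2} = 198^{2} = 39204$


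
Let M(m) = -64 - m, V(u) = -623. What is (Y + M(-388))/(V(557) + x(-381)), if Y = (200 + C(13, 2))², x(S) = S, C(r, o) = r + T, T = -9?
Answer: -10485/251 ≈ -41.773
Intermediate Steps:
C(r, o) = -9 + r (C(r, o) = r - 9 = -9 + r)
Y = 41616 (Y = (200 + (-9 + 13))² = (200 + 4)² = 204² = 41616)
(Y + M(-388))/(V(557) + x(-381)) = (41616 + (-64 - 1*(-388)))/(-623 - 381) = (41616 + (-64 + 388))/(-1004) = (41616 + 324)*(-1/1004) = 41940*(-1/1004) = -10485/251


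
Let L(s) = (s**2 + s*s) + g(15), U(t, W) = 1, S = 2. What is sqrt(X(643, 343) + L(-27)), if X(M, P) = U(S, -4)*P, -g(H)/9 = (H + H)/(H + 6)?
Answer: sqrt(87619)/7 ≈ 42.286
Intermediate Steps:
g(H) = -18*H/(6 + H) (g(H) = -9*(H + H)/(H + 6) = -9*2*H/(6 + H) = -18*H/(6 + H))
L(s) = -90/7 + 2*s**2 (L(s) = (s**2 + s*s) - 18*15/(6 + 15) = (s**2 + s**2) - 18*15/21 = 2*s**2 - 18*15*1/21 = 2*s**2 - 90/7 = -90/7 + 2*s**2)
X(M, P) = P (X(M, P) = 1*P = P)
sqrt(X(643, 343) + L(-27)) = sqrt(343 + (-90/7 + 2*(-27)**2)) = sqrt(343 + (-90/7 + 2*729)) = sqrt(343 + (-90/7 + 1458)) = sqrt(343 + 10116/7) = sqrt(12517/7) = sqrt(87619)/7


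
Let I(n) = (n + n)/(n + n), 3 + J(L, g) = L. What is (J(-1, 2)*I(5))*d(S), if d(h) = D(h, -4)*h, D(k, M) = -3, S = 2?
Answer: 24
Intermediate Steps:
J(L, g) = -3 + L
I(n) = 1 (I(n) = (2*n)/((2*n)) = (2*n)*(1/(2*n)) = 1)
d(h) = -3*h
(J(-1, 2)*I(5))*d(S) = ((-3 - 1)*1)*(-3*2) = -4*1*(-6) = -4*(-6) = 24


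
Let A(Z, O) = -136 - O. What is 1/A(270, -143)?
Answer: ⅐ ≈ 0.14286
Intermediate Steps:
1/A(270, -143) = 1/(-136 - 1*(-143)) = 1/(-136 + 143) = 1/7 = ⅐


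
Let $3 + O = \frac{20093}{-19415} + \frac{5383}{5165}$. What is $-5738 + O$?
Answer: $- \frac{23027919775}{4011139} \approx -5741.0$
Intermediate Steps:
$O = - \frac{12004193}{4011139}$ ($O = -3 + \left(\frac{20093}{-19415} + \frac{5383}{5165}\right) = -3 + \left(20093 \left(- \frac{1}{19415}\right) + 5383 \cdot \frac{1}{5165}\right) = -3 + \left(- \frac{20093}{19415} + \frac{5383}{5165}\right) = -3 + \frac{29224}{4011139} = - \frac{12004193}{4011139} \approx -2.9927$)
$-5738 + O = -5738 - \frac{12004193}{4011139} = - \frac{23027919775}{4011139}$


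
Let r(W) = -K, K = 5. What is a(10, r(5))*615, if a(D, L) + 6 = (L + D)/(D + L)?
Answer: -3075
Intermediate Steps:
r(W) = -5 (r(W) = -1*5 = -5)
a(D, L) = -5 (a(D, L) = -6 + (L + D)/(D + L) = -6 + (D + L)/(D + L) = -6 + 1 = -5)
a(10, r(5))*615 = -5*615 = -3075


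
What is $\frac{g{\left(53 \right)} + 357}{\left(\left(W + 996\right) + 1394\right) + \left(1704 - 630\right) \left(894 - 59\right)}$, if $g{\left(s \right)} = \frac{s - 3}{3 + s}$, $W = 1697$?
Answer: $\frac{10021}{25224556} \approx 0.00039727$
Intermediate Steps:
$g{\left(s \right)} = \frac{-3 + s}{3 + s}$
$\frac{g{\left(53 \right)} + 357}{\left(\left(W + 996\right) + 1394\right) + \left(1704 - 630\right) \left(894 - 59\right)} = \frac{\frac{-3 + 53}{3 + 53} + 357}{\left(\left(1697 + 996\right) + 1394\right) + \left(1704 - 630\right) \left(894 - 59\right)} = \frac{\frac{1}{56} \cdot 50 + 357}{\left(2693 + 1394\right) + 1074 \cdot 835} = \frac{\frac{1}{56} \cdot 50 + 357}{4087 + 896790} = \frac{\frac{25}{28} + 357}{900877} = \frac{10021}{28} \cdot \frac{1}{900877} = \frac{10021}{25224556}$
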